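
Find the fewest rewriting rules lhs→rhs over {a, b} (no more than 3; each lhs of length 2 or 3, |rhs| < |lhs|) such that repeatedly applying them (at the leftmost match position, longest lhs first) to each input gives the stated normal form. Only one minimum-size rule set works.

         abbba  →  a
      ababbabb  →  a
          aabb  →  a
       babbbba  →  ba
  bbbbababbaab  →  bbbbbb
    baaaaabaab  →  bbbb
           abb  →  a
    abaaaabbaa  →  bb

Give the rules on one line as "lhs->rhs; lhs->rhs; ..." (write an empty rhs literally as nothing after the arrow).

aa->a; aaa->b; ab->a

  | abbba => abba => aba => aa => a
  | ababbabb => aabbabb => abbabb => ababb => aabb => abb => ab => a
  | aabb => abb => ab => a
  | babbbba => babbba => babba => baba => baa => ba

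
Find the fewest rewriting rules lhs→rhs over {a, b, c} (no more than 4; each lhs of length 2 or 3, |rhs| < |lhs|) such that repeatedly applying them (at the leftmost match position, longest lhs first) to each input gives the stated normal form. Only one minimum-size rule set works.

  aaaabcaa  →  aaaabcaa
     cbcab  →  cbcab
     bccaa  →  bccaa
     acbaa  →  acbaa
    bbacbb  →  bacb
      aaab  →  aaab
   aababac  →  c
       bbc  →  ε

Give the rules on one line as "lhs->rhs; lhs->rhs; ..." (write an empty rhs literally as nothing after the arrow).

aba->; bb->b; bbc->

  | aaaabcaa
  | cbcab
  | bccaa
  | acbaa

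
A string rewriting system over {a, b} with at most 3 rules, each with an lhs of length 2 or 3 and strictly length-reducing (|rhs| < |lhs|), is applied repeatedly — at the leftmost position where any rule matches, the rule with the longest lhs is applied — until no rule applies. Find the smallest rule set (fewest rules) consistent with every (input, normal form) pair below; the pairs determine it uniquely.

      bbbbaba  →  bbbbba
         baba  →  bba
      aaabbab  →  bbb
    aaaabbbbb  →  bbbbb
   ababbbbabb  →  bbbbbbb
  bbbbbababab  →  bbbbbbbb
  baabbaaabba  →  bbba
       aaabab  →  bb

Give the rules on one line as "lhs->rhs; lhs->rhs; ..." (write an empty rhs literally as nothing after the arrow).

ab->b; baa->

  | bbbbaba => bbbbba
  | baba => bba
  | aaabbab => aabbab => abbab => bbab => bbb
  | aaaabbbbb => aaabbbbb => aabbbbb => abbbbb => bbbbb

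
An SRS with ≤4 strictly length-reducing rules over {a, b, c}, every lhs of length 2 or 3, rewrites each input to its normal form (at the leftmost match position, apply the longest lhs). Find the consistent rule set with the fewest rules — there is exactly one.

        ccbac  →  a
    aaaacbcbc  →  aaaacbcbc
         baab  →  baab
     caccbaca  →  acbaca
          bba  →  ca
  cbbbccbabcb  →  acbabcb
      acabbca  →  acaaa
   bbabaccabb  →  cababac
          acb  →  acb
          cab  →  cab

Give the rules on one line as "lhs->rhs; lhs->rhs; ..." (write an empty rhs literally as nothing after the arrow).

bb->c; bbc->a; cac->a; cc->b

  | ccbac => bbac => cac => a
  | aaaacbcbc
  | baab
  | caccbaca => acbaca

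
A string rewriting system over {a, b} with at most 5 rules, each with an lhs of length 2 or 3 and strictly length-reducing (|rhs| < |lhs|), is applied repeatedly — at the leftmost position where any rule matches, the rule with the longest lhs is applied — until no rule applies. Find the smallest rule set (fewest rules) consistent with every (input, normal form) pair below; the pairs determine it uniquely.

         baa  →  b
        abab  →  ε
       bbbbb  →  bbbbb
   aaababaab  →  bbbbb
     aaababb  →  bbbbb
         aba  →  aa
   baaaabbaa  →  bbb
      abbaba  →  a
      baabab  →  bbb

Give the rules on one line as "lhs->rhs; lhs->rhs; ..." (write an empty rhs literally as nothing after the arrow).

  | baa => ba => b
  | abab => aab => ε
  | bbbbb
  | aaababaab => bbbabaab => bbbbaab => bbbbab => bbbbb

aaa->bb; aab->; ab->a; ba->b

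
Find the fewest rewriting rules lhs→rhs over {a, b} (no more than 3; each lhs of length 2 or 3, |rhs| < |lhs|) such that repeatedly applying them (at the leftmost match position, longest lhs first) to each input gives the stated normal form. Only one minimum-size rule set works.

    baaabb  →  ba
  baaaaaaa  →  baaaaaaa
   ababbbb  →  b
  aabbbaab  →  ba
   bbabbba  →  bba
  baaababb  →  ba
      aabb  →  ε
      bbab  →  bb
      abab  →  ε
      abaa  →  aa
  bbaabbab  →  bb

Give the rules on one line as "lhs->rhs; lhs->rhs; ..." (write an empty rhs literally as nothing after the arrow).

  | baaabb => baab => ba
  | baaaaaaa
  | ababbbb => abbbb => bbb => b
  | aabbbaab => abbaab => baab => ba

ab->; bbb->b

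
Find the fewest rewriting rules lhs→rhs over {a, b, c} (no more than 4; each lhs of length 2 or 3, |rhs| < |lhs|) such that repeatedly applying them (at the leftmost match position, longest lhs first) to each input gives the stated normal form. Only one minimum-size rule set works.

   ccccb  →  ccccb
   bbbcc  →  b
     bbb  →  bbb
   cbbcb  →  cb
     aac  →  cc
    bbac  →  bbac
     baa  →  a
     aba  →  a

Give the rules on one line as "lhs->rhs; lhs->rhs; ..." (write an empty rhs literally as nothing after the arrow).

  | ccccb
  | bbbcc => bbcb => bab => b
  | bbb
  | cbbcb => cbab => cb

aa->c; ab->; bc->a; bcc->cb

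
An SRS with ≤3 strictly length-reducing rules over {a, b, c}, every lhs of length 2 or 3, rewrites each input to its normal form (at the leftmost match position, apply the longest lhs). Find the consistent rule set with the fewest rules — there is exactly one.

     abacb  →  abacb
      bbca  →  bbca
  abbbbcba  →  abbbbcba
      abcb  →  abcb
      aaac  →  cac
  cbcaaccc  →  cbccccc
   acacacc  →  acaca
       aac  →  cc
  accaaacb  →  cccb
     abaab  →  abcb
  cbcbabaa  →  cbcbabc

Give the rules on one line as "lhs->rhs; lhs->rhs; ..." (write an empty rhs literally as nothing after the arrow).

  | abacb
  | bbca
  | abbbbcba
  | abcb

aa->c; acc->a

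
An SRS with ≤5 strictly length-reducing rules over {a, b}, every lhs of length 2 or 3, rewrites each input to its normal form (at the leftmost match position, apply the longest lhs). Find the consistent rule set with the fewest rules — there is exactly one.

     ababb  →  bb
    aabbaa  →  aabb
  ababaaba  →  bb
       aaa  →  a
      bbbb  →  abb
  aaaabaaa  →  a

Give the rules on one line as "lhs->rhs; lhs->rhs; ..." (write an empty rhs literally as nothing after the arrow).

aaa->a; aba->; ba->b; bbb->ab

  | ababb => bb
  | aabbaa => aabba => aabb
  | ababaaba => baaba => baba => bba => bb
  | aaa => a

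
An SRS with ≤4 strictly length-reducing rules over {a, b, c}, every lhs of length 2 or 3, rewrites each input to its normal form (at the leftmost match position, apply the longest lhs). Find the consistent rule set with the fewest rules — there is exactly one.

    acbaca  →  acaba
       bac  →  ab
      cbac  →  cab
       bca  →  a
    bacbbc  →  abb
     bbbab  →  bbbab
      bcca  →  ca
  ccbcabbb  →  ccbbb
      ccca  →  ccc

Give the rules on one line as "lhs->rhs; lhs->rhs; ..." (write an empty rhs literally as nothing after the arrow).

  | acbaca => acaba
  | bac => ab
  | cbac => cab
  | bca => a

bac->ab; bc->; cca->cc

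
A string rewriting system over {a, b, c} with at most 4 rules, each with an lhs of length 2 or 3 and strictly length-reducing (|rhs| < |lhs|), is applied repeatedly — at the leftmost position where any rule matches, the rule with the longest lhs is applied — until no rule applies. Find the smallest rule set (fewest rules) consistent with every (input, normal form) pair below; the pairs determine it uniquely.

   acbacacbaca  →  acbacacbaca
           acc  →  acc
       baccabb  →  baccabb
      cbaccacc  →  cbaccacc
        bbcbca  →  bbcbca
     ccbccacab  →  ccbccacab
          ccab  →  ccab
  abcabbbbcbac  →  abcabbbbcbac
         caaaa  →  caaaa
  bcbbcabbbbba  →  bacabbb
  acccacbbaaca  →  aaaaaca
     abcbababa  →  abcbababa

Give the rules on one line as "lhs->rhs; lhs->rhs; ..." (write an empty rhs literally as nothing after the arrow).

bba->; cbb->a; ccc->

  | acbacacbaca
  | acc
  | baccabb
  | cbaccacc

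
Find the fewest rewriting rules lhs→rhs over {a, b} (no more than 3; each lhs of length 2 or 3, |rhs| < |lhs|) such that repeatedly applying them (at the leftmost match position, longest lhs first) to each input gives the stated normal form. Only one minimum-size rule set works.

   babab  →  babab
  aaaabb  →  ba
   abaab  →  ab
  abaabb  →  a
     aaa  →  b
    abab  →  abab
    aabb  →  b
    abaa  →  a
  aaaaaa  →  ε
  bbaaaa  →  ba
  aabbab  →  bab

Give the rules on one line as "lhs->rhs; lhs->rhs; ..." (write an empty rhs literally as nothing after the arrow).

aa->b; aaa->b; bb->

  | babab
  | aaaabb => babb => ba
  | abaab => abbb => ab
  | abaabb => abbbb => abb => a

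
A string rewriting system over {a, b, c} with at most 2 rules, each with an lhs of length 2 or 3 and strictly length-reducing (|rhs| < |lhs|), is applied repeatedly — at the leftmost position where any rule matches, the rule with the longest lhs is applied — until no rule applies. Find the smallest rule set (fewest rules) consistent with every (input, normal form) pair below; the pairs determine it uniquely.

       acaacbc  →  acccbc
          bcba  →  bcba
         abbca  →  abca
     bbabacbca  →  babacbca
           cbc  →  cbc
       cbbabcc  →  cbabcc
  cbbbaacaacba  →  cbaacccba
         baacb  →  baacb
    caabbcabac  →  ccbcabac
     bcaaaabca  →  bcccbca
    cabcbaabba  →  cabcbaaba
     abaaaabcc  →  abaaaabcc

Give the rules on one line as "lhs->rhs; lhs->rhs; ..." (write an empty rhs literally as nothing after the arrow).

bb->b; caa->cc

  | acaacbc => acccbc
  | bcba
  | abbca => abca
  | bbabacbca => babacbca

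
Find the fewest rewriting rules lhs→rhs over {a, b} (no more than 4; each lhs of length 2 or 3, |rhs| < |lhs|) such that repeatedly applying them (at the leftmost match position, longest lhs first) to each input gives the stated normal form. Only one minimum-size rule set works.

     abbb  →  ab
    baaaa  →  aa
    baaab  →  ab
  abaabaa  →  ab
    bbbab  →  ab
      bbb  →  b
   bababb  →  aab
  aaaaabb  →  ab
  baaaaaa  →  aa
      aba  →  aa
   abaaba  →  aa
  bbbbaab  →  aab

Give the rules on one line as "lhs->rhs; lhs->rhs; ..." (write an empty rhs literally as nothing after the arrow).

  | abbb => abb => ab
  | baaaa => aaaa => aba => aa
  | baaab => aaab => abb => ab
  | abaabaa => aaabaa => abbaa => abaa => aaa => ab

aaa->ab; ba->a; bb->b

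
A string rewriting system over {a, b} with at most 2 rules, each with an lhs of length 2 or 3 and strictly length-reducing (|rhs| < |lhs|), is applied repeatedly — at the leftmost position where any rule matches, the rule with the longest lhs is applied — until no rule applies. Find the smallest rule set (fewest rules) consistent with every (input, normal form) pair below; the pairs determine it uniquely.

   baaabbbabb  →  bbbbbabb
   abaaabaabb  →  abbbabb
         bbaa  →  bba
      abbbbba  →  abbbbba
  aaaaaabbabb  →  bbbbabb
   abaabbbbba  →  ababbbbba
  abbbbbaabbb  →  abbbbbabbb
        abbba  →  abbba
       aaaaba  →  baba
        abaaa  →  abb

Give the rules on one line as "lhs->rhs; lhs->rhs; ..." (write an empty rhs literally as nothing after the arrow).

aa->a; aaa->b

  | baaabbbabb => bbbbbabb
  | abaaabaabb => abbbaabb => abbbabb
  | bbaa => bba
  | abbbbba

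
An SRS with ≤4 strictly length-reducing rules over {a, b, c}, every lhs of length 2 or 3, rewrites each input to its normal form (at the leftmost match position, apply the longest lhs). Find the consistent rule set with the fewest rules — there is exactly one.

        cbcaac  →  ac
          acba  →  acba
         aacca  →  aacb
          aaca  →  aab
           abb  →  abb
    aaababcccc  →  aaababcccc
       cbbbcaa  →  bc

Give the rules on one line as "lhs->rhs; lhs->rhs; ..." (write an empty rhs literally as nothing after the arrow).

  | cbcaac => cbbac => ac
  | acba
  | aacca => aacb
  | aaca => aab

bba->bc; ca->b; cbb->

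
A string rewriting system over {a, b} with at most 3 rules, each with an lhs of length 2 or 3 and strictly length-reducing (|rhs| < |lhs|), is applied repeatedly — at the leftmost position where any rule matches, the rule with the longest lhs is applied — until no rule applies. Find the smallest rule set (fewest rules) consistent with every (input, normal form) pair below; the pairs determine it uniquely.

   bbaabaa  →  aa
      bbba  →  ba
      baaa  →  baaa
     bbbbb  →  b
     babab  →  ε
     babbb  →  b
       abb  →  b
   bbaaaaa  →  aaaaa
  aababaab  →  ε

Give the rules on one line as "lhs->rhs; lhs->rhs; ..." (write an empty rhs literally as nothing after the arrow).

  | bbaabaa => aabaa => aa
  | bbba => ba
  | baaa
  | bbbbb => bbb => b

ab->; aba->; bb->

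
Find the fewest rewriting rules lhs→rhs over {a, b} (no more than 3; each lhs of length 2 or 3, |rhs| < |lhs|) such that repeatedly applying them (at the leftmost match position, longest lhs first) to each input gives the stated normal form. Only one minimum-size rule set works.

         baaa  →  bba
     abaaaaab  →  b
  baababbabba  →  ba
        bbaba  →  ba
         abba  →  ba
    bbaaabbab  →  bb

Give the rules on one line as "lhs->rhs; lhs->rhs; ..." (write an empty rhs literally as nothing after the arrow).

  | baaa => bba
  | abaaaaab => aaaaab => baaab => bbab => b
  | baababbabba => baabbabba => bababba => abba => ba
  | bbaba => ba

aaa->ba; ab->; bab->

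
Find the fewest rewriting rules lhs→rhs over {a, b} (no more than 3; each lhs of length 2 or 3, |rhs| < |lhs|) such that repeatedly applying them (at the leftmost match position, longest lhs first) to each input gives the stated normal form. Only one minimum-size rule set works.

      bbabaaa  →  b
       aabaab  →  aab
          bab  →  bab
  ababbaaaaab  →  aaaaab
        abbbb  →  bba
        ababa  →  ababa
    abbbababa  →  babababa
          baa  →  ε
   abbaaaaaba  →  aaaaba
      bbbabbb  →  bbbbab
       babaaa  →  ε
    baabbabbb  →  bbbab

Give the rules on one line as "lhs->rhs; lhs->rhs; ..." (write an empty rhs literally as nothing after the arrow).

abb->ba; baa->

  | bbabaaa => bbaa => b
  | aabaab => aab
  | bab
  | ababbaaaaab => abbaaaaaab => baaaaaaab => aaaaab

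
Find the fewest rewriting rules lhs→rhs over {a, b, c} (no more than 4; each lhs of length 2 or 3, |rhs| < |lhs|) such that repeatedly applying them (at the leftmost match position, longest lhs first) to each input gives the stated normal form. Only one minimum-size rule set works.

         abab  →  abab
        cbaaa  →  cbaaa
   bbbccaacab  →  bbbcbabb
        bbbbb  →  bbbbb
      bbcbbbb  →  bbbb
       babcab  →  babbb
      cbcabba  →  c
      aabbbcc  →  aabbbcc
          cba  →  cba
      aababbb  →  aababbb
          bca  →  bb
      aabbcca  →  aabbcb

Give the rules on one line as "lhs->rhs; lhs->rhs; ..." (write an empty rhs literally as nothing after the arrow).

bba->c; ca->b; cbb->

  | abab
  | cbaaa
  | bbbccaacab => bbbcbacab => bbbcbabb
  | bbbbb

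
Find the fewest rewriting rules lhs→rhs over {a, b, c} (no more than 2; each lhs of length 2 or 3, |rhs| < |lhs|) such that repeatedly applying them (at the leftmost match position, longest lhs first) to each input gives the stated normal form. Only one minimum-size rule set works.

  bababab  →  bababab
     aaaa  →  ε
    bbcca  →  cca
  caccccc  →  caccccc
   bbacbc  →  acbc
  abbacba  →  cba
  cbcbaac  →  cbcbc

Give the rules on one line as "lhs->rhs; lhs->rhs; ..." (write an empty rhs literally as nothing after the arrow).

aa->; bb->

  | bababab
  | aaaa => aa => ε
  | bbcca => cca
  | caccccc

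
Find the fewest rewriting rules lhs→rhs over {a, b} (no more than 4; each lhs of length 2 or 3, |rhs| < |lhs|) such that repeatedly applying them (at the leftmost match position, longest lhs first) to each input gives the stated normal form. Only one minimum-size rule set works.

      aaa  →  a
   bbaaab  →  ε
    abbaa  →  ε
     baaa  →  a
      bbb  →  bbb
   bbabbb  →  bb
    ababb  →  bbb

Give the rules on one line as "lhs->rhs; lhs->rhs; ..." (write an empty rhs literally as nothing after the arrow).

aa->; ab->; aba->b; ba->a

  | aaa => a
  | bbaaab => baaab => aaab => ab => ε
  | abbaa => baa => aa => ε
  | baaa => aaa => a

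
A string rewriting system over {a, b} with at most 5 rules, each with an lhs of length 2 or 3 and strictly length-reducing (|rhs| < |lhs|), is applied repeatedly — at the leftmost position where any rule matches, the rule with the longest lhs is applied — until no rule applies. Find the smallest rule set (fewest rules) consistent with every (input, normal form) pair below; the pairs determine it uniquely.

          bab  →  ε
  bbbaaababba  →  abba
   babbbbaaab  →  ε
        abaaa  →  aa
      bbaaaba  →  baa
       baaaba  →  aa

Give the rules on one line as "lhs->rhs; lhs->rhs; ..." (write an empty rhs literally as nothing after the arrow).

aab->ba; aba->; bab->; bbb->

  | bab => ε
  | bbbaaababba => aaababba => abaabba => abba
  | babbbbaaab => bbbaaab => aaab => aba => ε
  | abaaa => aa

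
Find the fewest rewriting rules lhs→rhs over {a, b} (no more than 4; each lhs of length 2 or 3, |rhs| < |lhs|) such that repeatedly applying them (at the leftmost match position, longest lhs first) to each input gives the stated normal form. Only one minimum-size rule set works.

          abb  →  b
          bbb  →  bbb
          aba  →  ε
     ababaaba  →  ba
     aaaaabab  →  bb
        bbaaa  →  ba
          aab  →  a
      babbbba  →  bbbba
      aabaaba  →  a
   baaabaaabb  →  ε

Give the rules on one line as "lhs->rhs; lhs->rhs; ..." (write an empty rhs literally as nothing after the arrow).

aaa->bb; ab->; aba->; baa->

  | abb => b
  | bbb
  | aba => ε
  | ababaaba => baaba => ba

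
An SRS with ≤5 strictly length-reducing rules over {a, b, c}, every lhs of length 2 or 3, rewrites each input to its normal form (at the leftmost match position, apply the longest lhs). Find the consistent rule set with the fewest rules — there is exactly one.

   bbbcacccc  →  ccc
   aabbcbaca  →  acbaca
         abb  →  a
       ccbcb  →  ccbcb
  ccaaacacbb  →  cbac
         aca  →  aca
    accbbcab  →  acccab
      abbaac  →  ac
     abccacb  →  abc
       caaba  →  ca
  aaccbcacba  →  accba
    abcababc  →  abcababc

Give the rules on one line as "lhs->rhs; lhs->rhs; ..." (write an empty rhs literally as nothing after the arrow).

aa->a; aab->aa; bb->; cac->b

  | bbbcacccc => bcacccc => bbccc => ccc
  | aabbcbaca => aabcbaca => aacbaca => acbaca
  | abb => a
  | ccbcb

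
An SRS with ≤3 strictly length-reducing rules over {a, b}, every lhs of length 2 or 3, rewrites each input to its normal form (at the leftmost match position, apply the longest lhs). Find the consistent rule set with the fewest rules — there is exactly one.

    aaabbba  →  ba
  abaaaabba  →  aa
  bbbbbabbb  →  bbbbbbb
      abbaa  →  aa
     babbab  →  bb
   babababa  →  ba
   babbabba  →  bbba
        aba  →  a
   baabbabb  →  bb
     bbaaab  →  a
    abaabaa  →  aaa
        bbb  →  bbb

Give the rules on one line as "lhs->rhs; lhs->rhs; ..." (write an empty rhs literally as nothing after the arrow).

  | aaabbba => ababba => abba => ba
  | abaaaabba => aaaabba => aababa => baaba => aaba => baa => aa
  | bbbbbabbb => bbbbbbb
  | abbaa => baa => aa

aab->ba; ab->; baa->aa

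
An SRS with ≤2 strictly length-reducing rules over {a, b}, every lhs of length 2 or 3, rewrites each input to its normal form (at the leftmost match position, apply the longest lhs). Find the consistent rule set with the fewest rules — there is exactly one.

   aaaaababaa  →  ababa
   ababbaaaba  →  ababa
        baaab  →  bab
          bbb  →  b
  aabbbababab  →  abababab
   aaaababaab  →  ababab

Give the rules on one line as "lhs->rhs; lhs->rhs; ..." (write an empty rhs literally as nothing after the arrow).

  | aaaaababaa => aaaababaa => aaababaa => aababaa => ababaa => ababa
  | ababbaaaba => abaaaaba => abaaaba => abaaba => ababa
  | baaab => baab => bab
  | bbb => b

aa->a; bb->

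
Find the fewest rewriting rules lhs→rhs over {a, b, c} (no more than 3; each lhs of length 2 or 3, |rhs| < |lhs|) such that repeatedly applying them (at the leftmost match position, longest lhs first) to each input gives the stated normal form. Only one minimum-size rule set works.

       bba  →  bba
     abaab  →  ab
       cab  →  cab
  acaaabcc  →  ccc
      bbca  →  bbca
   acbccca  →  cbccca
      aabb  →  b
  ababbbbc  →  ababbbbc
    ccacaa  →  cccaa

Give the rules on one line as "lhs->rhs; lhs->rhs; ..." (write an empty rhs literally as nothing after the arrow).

aab->; ac->c

  | bba
  | abaab => ab
  | cab
  | acaaabcc => caaabcc => cacc => ccc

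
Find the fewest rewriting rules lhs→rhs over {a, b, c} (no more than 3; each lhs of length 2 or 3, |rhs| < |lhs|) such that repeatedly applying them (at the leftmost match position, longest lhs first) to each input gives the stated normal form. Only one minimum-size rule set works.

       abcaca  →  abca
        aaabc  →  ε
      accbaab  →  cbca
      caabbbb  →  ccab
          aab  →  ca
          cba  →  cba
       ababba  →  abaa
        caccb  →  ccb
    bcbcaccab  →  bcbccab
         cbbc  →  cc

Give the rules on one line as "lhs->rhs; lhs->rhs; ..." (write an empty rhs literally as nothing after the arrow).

aab->ca; ac->; bb->

  | abcaca => abca
  | aaabc => acac => ac => ε
  | accbaab => cbaab => cbca
  | caabbbb => ccabbb => ccab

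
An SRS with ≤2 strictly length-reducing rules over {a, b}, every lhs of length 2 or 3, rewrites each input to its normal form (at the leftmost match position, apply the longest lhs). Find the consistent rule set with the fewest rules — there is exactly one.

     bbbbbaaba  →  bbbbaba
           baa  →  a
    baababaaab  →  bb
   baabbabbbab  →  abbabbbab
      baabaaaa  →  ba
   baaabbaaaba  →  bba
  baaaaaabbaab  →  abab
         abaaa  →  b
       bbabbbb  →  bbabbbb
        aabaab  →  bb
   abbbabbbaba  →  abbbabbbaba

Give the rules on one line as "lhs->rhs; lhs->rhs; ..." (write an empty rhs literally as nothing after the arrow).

  | bbbbbaaba => bbbbaba
  | baa => a
  | baababaaab => ababaaab => abaaab => aaab => bb
  | baabbabbbab => abbabbbab

aaa->b; baa->a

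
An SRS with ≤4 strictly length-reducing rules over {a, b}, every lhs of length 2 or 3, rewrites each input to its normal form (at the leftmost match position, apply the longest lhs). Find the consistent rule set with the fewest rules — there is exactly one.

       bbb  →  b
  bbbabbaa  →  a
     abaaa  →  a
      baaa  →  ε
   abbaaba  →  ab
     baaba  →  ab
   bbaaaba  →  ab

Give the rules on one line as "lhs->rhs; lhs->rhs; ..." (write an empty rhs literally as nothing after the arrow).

  | bbb => b
  | bbbabbaa => babbaa => bbbaa => baa => a
  | abaaa => aaa => a
  | baaa => aa => ε

aa->; ba->b; baa->a; bb->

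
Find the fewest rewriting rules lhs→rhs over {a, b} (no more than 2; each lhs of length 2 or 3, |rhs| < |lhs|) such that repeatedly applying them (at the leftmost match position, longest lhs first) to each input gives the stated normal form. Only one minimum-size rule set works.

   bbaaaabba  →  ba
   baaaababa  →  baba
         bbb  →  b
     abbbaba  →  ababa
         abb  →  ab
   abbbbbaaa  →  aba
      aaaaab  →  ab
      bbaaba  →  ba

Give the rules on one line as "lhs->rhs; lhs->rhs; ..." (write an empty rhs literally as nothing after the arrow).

  | bbaaaabba => baaaabba => baabba => bbba => bba => ba
  | baaaababa => baababa => bbaba => baba
  | bbb => bb => b
  | abbbaba => abbaba => ababa

aa->; bb->b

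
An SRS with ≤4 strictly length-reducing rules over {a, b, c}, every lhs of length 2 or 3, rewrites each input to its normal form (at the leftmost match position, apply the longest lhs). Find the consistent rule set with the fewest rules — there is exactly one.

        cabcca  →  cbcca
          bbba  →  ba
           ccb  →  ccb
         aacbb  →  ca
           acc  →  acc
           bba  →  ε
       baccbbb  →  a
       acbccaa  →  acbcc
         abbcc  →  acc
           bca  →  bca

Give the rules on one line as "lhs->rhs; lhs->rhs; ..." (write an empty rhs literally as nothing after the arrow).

  | cabcca => cbcca
  | bbba => aba => ba
  | ccb
  | aacbb => cbb => ca

aa->; ab->b; bac->ba; bb->a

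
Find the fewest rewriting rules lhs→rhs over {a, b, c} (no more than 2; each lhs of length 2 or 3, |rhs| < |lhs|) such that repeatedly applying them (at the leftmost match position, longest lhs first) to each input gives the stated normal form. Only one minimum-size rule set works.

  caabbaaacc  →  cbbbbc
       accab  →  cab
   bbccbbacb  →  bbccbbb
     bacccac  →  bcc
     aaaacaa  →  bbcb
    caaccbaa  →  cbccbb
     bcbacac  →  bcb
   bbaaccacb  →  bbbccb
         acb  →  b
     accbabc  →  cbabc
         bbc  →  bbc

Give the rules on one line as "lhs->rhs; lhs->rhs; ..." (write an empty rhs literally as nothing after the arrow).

aa->b; ac->

  | caabbaaacc => cbbbaaacc => cbbbbacc => cbbbbc
  | accab => cab
  | bbccbbacb => bbccbbb
  | bacccac => bccac => bcc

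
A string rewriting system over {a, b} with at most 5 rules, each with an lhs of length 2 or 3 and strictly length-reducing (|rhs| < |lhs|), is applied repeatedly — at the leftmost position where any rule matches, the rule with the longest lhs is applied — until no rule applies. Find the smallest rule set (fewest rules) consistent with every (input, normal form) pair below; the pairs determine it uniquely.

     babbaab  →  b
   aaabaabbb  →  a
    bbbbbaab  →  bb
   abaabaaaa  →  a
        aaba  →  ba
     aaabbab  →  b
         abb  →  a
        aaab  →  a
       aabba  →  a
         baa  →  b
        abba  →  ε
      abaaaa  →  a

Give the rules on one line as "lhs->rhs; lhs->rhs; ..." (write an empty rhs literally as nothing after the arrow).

aa->; ab->a; bab->b; bba->a

  | babbaab => bbaab => aab => b
  | aaabaabbb => abaabbb => aaabbb => abbb => abb => ab => a
  | bbbbbaab => bbbaab => baab => bb
  | abaabaaaa => aaabaaaa => abaaaa => aaaaa => aaa => a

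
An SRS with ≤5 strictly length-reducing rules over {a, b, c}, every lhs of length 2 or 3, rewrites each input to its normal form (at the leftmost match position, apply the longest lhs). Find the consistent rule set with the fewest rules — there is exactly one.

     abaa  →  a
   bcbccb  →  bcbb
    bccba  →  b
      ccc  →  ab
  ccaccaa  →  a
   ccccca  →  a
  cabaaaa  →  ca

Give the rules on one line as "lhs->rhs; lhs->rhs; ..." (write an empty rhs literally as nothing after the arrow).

  | abaa => aa => a
  | bcbccb => bcbb
  | bccba => bba => b
  | ccc => ab

aa->a; ba->; cc->; ccc->ab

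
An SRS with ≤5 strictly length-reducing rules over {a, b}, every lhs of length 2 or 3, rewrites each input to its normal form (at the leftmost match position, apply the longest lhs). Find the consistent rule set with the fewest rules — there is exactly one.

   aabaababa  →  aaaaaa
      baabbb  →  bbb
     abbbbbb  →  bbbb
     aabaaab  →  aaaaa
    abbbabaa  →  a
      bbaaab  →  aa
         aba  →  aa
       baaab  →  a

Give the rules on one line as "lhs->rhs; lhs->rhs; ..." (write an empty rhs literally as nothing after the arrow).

ab->a; abb->; baa->; bba->

  | aabaababa => aaaababa => aaaaaba => aaaaaa
  | baabbb => bbb
  | abbbbbb => bbbb
  | aabaaab => aaaaab => aaaaa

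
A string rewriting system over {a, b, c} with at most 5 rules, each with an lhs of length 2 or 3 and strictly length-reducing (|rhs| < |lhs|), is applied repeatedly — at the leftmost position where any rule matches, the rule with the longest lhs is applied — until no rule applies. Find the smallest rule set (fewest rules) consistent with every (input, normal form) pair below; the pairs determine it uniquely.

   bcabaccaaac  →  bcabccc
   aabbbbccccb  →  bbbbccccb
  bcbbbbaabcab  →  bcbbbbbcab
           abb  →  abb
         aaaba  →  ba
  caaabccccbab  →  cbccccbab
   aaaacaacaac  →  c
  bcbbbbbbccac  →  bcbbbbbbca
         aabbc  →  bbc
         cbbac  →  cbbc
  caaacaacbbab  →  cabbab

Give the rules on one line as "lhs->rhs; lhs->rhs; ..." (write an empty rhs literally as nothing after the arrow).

aaa->; aab->b; ac->c; cac->a

  | bcabaccaaac => bcabccaaac => bcabccc
  | aabbbbccccb => bbbbccccb
  | bcbbbbaabcab => bcbbbbbcab
  | abb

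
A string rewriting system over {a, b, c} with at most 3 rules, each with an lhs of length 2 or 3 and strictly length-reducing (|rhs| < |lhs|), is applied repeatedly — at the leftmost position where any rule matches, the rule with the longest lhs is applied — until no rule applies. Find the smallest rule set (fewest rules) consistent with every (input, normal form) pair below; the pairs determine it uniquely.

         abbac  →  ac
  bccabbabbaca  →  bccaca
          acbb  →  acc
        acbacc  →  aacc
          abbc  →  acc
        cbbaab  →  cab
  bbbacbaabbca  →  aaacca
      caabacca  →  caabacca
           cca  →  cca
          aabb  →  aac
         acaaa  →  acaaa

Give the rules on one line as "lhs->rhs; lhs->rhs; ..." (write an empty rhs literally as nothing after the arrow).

  | abbac => ac
  | bccabbabbaca => bccabbaca => bccaca
  | acbb => acc
  | acbacc => aacc

bb->c; bba->; cba->a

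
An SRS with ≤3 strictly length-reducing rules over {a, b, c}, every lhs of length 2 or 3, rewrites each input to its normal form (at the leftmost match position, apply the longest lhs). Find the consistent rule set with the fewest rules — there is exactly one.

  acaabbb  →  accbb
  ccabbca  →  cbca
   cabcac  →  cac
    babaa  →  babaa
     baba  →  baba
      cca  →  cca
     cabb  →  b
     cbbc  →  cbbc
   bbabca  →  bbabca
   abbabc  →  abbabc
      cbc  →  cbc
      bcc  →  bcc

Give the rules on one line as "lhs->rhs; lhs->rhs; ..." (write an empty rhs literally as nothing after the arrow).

  | acaabbb => accbb
  | ccabbca => cbca
  | cabcac => cac
  | babaa

aab->c; cab->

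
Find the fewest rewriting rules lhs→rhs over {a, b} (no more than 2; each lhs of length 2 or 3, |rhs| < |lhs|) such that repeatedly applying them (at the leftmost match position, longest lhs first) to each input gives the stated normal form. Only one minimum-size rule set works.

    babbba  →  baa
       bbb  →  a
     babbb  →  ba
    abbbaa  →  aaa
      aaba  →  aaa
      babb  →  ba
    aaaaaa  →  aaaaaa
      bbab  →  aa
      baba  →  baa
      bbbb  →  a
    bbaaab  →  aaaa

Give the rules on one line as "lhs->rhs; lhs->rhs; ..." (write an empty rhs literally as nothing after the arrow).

ab->a; bb->a

  | babbba => babba => baba => baa
  | bbb => ab => a
  | babbb => babb => bab => ba
  | abbbaa => abbaa => abaa => aaa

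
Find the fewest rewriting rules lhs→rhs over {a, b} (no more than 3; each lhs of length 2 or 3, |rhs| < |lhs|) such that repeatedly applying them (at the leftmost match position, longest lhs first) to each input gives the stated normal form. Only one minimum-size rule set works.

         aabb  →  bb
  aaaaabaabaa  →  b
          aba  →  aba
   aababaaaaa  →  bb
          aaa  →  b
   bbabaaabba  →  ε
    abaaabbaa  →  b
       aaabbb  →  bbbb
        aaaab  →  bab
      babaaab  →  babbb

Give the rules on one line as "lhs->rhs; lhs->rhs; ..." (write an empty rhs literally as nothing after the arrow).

  | aabb => bb
  | aaaaabaabaa => baabaabaa => bbaabaa => aabaa => baa => b
  | aba
  | aababaaaaa => babaaaaa => babbaa => baaa => bb

aa->; aaa->b; bba->a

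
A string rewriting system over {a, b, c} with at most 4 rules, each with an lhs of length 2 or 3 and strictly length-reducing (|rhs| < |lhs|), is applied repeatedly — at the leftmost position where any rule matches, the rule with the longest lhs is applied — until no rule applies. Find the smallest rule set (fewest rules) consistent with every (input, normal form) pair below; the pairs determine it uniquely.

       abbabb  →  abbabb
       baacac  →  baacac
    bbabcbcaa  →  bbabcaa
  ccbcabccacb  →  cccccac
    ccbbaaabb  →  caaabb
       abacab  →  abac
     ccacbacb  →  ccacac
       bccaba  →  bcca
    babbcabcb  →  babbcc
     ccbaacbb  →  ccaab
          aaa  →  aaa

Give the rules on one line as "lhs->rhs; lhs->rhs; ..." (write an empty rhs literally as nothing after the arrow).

  | abbabb
  | baacac
  | bbabcbcaa => bbabcaa
  | ccbcabccacb => cccabccacb => cccccacb => cccccac

bcb->b; cab->c; cb->c; cbb->b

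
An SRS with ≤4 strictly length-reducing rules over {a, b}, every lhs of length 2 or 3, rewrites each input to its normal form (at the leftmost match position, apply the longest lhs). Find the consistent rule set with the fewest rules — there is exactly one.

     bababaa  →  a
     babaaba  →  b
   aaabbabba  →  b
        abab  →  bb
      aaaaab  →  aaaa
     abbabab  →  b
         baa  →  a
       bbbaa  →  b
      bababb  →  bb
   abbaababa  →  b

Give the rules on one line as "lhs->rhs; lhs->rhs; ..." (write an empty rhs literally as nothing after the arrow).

  | bababaa => babaa => baa => a
  | babaaba => baaba => aba => b
  | aaabbabba => aababba => abbba => bba => b
  | abab => bb

ab->; aba->b; ba->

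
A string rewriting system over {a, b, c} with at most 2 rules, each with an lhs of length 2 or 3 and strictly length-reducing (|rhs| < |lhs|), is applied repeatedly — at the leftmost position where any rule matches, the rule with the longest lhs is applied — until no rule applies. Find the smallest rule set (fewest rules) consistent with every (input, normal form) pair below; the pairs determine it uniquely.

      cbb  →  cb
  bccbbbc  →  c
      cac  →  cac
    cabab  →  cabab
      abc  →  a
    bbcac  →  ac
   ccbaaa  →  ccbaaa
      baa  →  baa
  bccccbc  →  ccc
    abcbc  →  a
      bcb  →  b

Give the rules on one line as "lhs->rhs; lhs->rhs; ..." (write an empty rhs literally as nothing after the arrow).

  | cbb => cb
  | bccbbbc => cbbbc => cbbc => cbc => c
  | cac
  | cabab

bb->b; bc->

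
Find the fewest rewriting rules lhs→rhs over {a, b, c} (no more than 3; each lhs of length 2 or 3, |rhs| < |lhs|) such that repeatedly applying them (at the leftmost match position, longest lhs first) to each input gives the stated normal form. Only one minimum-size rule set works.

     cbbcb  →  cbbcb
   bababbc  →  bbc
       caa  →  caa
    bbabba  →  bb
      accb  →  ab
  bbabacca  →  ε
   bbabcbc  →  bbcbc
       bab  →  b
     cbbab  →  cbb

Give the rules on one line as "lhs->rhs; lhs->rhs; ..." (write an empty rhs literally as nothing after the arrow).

  | cbbcb
  | bababbc => babbc => bbc
  | caa
  | bbabba => bbba => bb

ba->; cc->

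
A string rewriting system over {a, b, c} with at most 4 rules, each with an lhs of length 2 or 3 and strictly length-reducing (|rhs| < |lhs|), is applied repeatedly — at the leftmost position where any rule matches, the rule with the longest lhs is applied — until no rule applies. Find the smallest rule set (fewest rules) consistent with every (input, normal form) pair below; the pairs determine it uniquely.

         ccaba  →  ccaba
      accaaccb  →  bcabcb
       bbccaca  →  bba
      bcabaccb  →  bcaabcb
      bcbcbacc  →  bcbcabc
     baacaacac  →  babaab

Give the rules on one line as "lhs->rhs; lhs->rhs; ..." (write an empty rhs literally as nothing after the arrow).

ac->b; bac->ab; ccb->

  | ccaba
  | accaaccb => bcaaccb => bcabcb
  | bbccaca => bbccba => bba
  | bcabaccb => bcaabcb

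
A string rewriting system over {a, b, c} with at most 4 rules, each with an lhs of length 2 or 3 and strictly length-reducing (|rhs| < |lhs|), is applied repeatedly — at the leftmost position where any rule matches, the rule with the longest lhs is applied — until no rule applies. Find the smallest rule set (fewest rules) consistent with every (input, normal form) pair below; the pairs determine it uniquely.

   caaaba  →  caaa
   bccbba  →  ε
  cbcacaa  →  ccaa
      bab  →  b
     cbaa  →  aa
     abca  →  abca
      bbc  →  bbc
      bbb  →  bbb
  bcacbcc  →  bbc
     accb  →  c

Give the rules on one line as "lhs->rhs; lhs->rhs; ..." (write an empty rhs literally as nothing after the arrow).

ac->c; ba->; cb->; ccc->bc

  | caaaba => caaa
  | bccbba => bcba => ba => ε
  | cbcacaa => cacaa => ccaa
  | bab => b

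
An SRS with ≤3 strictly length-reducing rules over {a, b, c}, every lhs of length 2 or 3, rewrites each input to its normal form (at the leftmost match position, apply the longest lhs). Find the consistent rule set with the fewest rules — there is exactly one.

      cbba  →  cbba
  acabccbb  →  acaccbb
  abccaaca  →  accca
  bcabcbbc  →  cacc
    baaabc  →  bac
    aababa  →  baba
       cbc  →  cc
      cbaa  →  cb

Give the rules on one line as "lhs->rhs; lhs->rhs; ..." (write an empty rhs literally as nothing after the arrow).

aa->; bc->c

  | cbba
  | acabccbb => acaccbb
  | abccaaca => accaaca => accca
  | bcabcbbc => cabcbbc => cacbbc => cacbc => cacc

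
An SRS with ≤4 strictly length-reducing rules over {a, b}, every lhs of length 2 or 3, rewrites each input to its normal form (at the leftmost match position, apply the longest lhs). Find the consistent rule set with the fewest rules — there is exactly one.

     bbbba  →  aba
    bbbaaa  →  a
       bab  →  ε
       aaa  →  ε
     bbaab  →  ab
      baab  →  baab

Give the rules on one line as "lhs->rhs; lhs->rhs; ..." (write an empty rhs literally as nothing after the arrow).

aaa->; bab->; bba->; bbb->a

  | bbbba => aba
  | bbbaaa => aaaa => a
  | bab => ε
  | aaa => ε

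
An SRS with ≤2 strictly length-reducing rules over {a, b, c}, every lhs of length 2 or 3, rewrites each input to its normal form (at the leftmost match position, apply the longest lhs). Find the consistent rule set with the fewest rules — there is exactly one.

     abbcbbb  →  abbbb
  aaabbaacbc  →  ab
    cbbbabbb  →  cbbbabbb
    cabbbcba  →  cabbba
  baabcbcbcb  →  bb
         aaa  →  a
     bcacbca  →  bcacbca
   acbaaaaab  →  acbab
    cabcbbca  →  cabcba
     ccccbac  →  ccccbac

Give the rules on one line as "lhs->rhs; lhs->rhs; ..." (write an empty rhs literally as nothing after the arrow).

  | abbcbbb => abbbb
  | aaabbaacbc => abbaacbc => abbcbc => abbc => ab
  | cbbbabbb
  | cabbbcba => cabbba

aa->; bbc->b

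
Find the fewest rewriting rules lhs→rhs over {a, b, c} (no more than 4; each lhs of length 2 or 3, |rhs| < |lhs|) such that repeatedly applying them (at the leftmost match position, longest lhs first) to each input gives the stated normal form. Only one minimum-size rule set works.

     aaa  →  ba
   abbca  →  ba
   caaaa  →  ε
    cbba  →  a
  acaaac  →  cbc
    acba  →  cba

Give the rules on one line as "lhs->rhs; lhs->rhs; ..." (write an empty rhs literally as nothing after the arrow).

  | aaa => ba
  | abbca => aaa => ba
  | caaaa => cbaa => cbb => ε
  | cbba => a

aa->b; ac->c; bbc->a; cbb->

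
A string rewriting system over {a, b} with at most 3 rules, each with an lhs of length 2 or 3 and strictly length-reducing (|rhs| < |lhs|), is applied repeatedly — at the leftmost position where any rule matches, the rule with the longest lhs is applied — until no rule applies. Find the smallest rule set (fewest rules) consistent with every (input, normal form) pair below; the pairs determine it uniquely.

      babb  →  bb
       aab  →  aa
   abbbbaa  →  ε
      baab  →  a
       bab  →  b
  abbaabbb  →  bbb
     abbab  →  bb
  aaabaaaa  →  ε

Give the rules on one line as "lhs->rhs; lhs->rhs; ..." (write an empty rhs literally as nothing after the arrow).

  | babb => bb
  | aab => aa
  | abbbbaa => abbbaa => abbaa => abaa => ba => ε
  | baab => ab => a

ab->a; aba->b; ba->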